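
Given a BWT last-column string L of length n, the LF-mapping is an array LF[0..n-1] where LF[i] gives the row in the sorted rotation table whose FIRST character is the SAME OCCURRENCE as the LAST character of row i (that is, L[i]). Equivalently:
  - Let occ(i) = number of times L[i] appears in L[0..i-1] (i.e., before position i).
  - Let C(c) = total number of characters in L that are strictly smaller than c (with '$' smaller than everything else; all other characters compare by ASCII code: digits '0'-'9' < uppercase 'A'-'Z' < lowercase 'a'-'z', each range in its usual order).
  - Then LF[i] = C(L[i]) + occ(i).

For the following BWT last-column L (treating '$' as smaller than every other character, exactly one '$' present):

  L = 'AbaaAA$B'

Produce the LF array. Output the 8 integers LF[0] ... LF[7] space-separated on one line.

Char counts: '$':1, 'A':3, 'B':1, 'a':2, 'b':1
C (first-col start): C('$')=0, C('A')=1, C('B')=4, C('a')=5, C('b')=7
L[0]='A': occ=0, LF[0]=C('A')+0=1+0=1
L[1]='b': occ=0, LF[1]=C('b')+0=7+0=7
L[2]='a': occ=0, LF[2]=C('a')+0=5+0=5
L[3]='a': occ=1, LF[3]=C('a')+1=5+1=6
L[4]='A': occ=1, LF[4]=C('A')+1=1+1=2
L[5]='A': occ=2, LF[5]=C('A')+2=1+2=3
L[6]='$': occ=0, LF[6]=C('$')+0=0+0=0
L[7]='B': occ=0, LF[7]=C('B')+0=4+0=4

Answer: 1 7 5 6 2 3 0 4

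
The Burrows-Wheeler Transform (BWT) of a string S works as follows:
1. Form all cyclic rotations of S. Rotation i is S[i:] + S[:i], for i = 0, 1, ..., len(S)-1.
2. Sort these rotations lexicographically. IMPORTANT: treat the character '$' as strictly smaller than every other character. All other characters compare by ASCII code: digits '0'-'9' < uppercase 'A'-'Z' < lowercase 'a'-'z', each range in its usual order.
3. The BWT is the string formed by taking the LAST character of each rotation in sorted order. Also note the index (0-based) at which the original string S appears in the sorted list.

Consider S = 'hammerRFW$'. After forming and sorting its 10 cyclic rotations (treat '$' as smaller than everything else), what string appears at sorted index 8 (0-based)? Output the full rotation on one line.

Answer: mmerRFW$ha

Derivation:
All 10 rotations (rotation i = S[i:]+S[:i]):
  rot[0] = hammerRFW$
  rot[1] = ammerRFW$h
  rot[2] = mmerRFW$ha
  rot[3] = merRFW$ham
  rot[4] = erRFW$hamm
  rot[5] = rRFW$hamme
  rot[6] = RFW$hammer
  rot[7] = FW$hammerR
  rot[8] = W$hammerRF
  rot[9] = $hammerRFW
Sorted (with $ < everything):
  sorted[0] = $hammerRFW
  sorted[1] = FW$hammerR
  sorted[2] = RFW$hammer
  sorted[3] = W$hammerRF
  sorted[4] = ammerRFW$h
  sorted[5] = erRFW$hamm
  sorted[6] = hammerRFW$
  sorted[7] = merRFW$ham
  sorted[8] = mmerRFW$ha
  sorted[9] = rRFW$hamme
sorted[8] = mmerRFW$ha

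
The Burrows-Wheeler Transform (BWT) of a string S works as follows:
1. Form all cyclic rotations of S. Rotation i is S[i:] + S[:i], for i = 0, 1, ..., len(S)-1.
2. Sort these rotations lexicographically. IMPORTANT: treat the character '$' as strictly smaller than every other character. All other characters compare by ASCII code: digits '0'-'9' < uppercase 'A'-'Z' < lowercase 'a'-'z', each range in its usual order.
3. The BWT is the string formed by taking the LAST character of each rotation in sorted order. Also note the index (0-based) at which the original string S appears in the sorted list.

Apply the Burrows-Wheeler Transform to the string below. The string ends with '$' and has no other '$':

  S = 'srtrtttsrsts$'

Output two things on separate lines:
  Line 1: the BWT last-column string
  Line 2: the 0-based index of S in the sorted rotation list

Answer: sssttt$rrsttr
6

Derivation:
All 13 rotations (rotation i = S[i:]+S[:i]):
  rot[0] = srtrtttsrsts$
  rot[1] = rtrtttsrsts$s
  rot[2] = trtttsrsts$sr
  rot[3] = rtttsrsts$srt
  rot[4] = tttsrsts$srtr
  rot[5] = ttsrsts$srtrt
  rot[6] = tsrsts$srtrtt
  rot[7] = srsts$srtrttt
  rot[8] = rsts$srtrttts
  rot[9] = sts$srtrtttsr
  rot[10] = ts$srtrtttsrs
  rot[11] = s$srtrtttsrst
  rot[12] = $srtrtttsrsts
Sorted (with $ < everything):
  sorted[0] = $srtrtttsrsts  (last char: 's')
  sorted[1] = rsts$srtrttts  (last char: 's')
  sorted[2] = rtrtttsrsts$s  (last char: 's')
  sorted[3] = rtttsrsts$srt  (last char: 't')
  sorted[4] = s$srtrtttsrst  (last char: 't')
  sorted[5] = srsts$srtrttt  (last char: 't')
  sorted[6] = srtrtttsrsts$  (last char: '$')
  sorted[7] = sts$srtrtttsr  (last char: 'r')
  sorted[8] = trtttsrsts$sr  (last char: 'r')
  sorted[9] = ts$srtrtttsrs  (last char: 's')
  sorted[10] = tsrsts$srtrtt  (last char: 't')
  sorted[11] = ttsrsts$srtrt  (last char: 't')
  sorted[12] = tttsrsts$srtr  (last char: 'r')
Last column: sssttt$rrsttr
Original string S is at sorted index 6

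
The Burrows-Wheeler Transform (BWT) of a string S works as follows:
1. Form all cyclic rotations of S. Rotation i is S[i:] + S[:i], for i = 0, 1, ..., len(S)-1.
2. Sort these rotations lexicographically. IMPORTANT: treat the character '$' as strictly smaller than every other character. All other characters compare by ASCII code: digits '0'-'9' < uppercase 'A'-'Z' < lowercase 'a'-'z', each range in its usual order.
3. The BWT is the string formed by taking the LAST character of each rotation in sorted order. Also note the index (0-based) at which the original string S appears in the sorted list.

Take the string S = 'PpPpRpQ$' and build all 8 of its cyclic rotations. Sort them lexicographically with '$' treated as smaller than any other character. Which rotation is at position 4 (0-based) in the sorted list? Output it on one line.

All 8 rotations (rotation i = S[i:]+S[:i]):
  rot[0] = PpPpRpQ$
  rot[1] = pPpRpQ$P
  rot[2] = PpRpQ$Pp
  rot[3] = pRpQ$PpP
  rot[4] = RpQ$PpPp
  rot[5] = pQ$PpPpR
  rot[6] = Q$PpPpRp
  rot[7] = $PpPpRpQ
Sorted (with $ < everything):
  sorted[0] = $PpPpRpQ
  sorted[1] = PpPpRpQ$
  sorted[2] = PpRpQ$Pp
  sorted[3] = Q$PpPpRp
  sorted[4] = RpQ$PpPp
  sorted[5] = pPpRpQ$P
  sorted[6] = pQ$PpPpR
  sorted[7] = pRpQ$PpP
sorted[4] = RpQ$PpPp

Answer: RpQ$PpPp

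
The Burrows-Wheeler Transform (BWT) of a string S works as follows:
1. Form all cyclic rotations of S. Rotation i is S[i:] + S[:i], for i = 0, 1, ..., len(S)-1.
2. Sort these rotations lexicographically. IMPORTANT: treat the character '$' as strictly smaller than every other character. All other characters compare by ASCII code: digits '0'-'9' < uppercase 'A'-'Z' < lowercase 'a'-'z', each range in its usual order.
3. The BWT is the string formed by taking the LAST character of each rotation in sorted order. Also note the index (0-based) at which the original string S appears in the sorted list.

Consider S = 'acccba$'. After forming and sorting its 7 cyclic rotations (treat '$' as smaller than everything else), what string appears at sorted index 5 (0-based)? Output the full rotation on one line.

Answer: ccba$ac

Derivation:
All 7 rotations (rotation i = S[i:]+S[:i]):
  rot[0] = acccba$
  rot[1] = cccba$a
  rot[2] = ccba$ac
  rot[3] = cba$acc
  rot[4] = ba$accc
  rot[5] = a$acccb
  rot[6] = $acccba
Sorted (with $ < everything):
  sorted[0] = $acccba
  sorted[1] = a$acccb
  sorted[2] = acccba$
  sorted[3] = ba$accc
  sorted[4] = cba$acc
  sorted[5] = ccba$ac
  sorted[6] = cccba$a
sorted[5] = ccba$ac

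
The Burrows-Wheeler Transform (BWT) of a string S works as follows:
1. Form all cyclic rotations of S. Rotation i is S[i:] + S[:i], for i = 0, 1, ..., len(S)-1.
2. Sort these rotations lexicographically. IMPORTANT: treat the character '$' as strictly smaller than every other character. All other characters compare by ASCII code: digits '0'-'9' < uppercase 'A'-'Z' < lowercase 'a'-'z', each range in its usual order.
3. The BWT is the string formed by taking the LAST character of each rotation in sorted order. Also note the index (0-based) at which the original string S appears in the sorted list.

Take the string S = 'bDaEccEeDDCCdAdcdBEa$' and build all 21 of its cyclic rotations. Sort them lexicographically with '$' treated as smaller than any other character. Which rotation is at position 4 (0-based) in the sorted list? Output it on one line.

All 21 rotations (rotation i = S[i:]+S[:i]):
  rot[0] = bDaEccEeDDCCdAdcdBEa$
  rot[1] = DaEccEeDDCCdAdcdBEa$b
  rot[2] = aEccEeDDCCdAdcdBEa$bD
  rot[3] = EccEeDDCCdAdcdBEa$bDa
  rot[4] = ccEeDDCCdAdcdBEa$bDaE
  rot[5] = cEeDDCCdAdcdBEa$bDaEc
  rot[6] = EeDDCCdAdcdBEa$bDaEcc
  rot[7] = eDDCCdAdcdBEa$bDaEccE
  rot[8] = DDCCdAdcdBEa$bDaEccEe
  rot[9] = DCCdAdcdBEa$bDaEccEeD
  rot[10] = CCdAdcdBEa$bDaEccEeDD
  rot[11] = CdAdcdBEa$bDaEccEeDDC
  rot[12] = dAdcdBEa$bDaEccEeDDCC
  rot[13] = AdcdBEa$bDaEccEeDDCCd
  rot[14] = dcdBEa$bDaEccEeDDCCdA
  rot[15] = cdBEa$bDaEccEeDDCCdAd
  rot[16] = dBEa$bDaEccEeDDCCdAdc
  rot[17] = BEa$bDaEccEeDDCCdAdcd
  rot[18] = Ea$bDaEccEeDDCCdAdcdB
  rot[19] = a$bDaEccEeDDCCdAdcdBE
  rot[20] = $bDaEccEeDDCCdAdcdBEa
Sorted (with $ < everything):
  sorted[0] = $bDaEccEeDDCCdAdcdBEa
  sorted[1] = AdcdBEa$bDaEccEeDDCCd
  sorted[2] = BEa$bDaEccEeDDCCdAdcd
  sorted[3] = CCdAdcdBEa$bDaEccEeDD
  sorted[4] = CdAdcdBEa$bDaEccEeDDC
  sorted[5] = DCCdAdcdBEa$bDaEccEeD
  sorted[6] = DDCCdAdcdBEa$bDaEccEe
  sorted[7] = DaEccEeDDCCdAdcdBEa$b
  sorted[8] = Ea$bDaEccEeDDCCdAdcdB
  sorted[9] = EccEeDDCCdAdcdBEa$bDa
  sorted[10] = EeDDCCdAdcdBEa$bDaEcc
  sorted[11] = a$bDaEccEeDDCCdAdcdBE
  sorted[12] = aEccEeDDCCdAdcdBEa$bD
  sorted[13] = bDaEccEeDDCCdAdcdBEa$
  sorted[14] = cEeDDCCdAdcdBEa$bDaEc
  sorted[15] = ccEeDDCCdAdcdBEa$bDaE
  sorted[16] = cdBEa$bDaEccEeDDCCdAd
  sorted[17] = dAdcdBEa$bDaEccEeDDCC
  sorted[18] = dBEa$bDaEccEeDDCCdAdc
  sorted[19] = dcdBEa$bDaEccEeDDCCdA
  sorted[20] = eDDCCdAdcdBEa$bDaEccE
sorted[4] = CdAdcdBEa$bDaEccEeDDC

Answer: CdAdcdBEa$bDaEccEeDDC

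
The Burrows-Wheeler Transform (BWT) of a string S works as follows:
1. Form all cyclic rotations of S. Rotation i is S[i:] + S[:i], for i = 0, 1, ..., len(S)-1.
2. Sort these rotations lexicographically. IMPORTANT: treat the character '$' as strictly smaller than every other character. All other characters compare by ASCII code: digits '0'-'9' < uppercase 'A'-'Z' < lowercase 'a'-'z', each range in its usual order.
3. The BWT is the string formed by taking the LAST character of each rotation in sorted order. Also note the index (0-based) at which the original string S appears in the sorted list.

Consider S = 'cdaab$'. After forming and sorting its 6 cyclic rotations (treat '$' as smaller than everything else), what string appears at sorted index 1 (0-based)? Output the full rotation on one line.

Answer: aab$cd

Derivation:
All 6 rotations (rotation i = S[i:]+S[:i]):
  rot[0] = cdaab$
  rot[1] = daab$c
  rot[2] = aab$cd
  rot[3] = ab$cda
  rot[4] = b$cdaa
  rot[5] = $cdaab
Sorted (with $ < everything):
  sorted[0] = $cdaab
  sorted[1] = aab$cd
  sorted[2] = ab$cda
  sorted[3] = b$cdaa
  sorted[4] = cdaab$
  sorted[5] = daab$c
sorted[1] = aab$cd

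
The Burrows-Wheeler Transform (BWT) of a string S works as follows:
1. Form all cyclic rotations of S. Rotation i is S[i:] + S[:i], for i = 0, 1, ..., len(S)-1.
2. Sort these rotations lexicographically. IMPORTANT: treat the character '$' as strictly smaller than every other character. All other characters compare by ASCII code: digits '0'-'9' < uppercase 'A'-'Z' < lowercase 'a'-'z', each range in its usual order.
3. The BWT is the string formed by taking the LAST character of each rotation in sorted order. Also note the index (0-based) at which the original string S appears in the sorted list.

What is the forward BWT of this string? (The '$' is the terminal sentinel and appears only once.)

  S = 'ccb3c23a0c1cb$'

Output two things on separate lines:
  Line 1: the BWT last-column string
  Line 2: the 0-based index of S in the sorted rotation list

All 14 rotations (rotation i = S[i:]+S[:i]):
  rot[0] = ccb3c23a0c1cb$
  rot[1] = cb3c23a0c1cb$c
  rot[2] = b3c23a0c1cb$cc
  rot[3] = 3c23a0c1cb$ccb
  rot[4] = c23a0c1cb$ccb3
  rot[5] = 23a0c1cb$ccb3c
  rot[6] = 3a0c1cb$ccb3c2
  rot[7] = a0c1cb$ccb3c23
  rot[8] = 0c1cb$ccb3c23a
  rot[9] = c1cb$ccb3c23a0
  rot[10] = 1cb$ccb3c23a0c
  rot[11] = cb$ccb3c23a0c1
  rot[12] = b$ccb3c23a0c1c
  rot[13] = $ccb3c23a0c1cb
Sorted (with $ < everything):
  sorted[0] = $ccb3c23a0c1cb  (last char: 'b')
  sorted[1] = 0c1cb$ccb3c23a  (last char: 'a')
  sorted[2] = 1cb$ccb3c23a0c  (last char: 'c')
  sorted[3] = 23a0c1cb$ccb3c  (last char: 'c')
  sorted[4] = 3a0c1cb$ccb3c2  (last char: '2')
  sorted[5] = 3c23a0c1cb$ccb  (last char: 'b')
  sorted[6] = a0c1cb$ccb3c23  (last char: '3')
  sorted[7] = b$ccb3c23a0c1c  (last char: 'c')
  sorted[8] = b3c23a0c1cb$cc  (last char: 'c')
  sorted[9] = c1cb$ccb3c23a0  (last char: '0')
  sorted[10] = c23a0c1cb$ccb3  (last char: '3')
  sorted[11] = cb$ccb3c23a0c1  (last char: '1')
  sorted[12] = cb3c23a0c1cb$c  (last char: 'c')
  sorted[13] = ccb3c23a0c1cb$  (last char: '$')
Last column: bacc2b3cc031c$
Original string S is at sorted index 13

Answer: bacc2b3cc031c$
13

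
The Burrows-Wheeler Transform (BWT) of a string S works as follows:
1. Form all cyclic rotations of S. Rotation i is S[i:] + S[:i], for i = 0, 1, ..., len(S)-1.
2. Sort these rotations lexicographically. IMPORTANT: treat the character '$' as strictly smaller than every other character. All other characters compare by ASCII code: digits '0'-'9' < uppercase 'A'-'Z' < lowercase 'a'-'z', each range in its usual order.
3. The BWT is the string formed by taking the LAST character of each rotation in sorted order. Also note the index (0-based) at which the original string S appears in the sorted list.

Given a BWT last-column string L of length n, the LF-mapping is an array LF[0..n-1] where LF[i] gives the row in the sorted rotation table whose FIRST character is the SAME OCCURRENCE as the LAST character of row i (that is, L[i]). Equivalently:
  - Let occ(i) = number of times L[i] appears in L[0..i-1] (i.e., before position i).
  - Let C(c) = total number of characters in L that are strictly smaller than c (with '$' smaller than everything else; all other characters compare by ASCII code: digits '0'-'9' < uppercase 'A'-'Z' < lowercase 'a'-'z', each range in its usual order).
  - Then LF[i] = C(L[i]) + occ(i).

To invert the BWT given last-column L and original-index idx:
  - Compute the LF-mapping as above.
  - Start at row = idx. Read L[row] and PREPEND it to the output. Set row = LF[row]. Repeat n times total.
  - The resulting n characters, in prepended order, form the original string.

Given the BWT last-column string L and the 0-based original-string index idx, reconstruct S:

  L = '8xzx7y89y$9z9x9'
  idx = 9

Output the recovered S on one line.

Answer: x89yx799zy9xz8$

Derivation:
LF mapping: 2 8 13 9 1 11 3 4 12 0 5 14 6 10 7
Walk LF starting at row 9, prepending L[row]:
  step 1: row=9, L[9]='$', prepend. Next row=LF[9]=0
  step 2: row=0, L[0]='8', prepend. Next row=LF[0]=2
  step 3: row=2, L[2]='z', prepend. Next row=LF[2]=13
  step 4: row=13, L[13]='x', prepend. Next row=LF[13]=10
  step 5: row=10, L[10]='9', prepend. Next row=LF[10]=5
  step 6: row=5, L[5]='y', prepend. Next row=LF[5]=11
  step 7: row=11, L[11]='z', prepend. Next row=LF[11]=14
  step 8: row=14, L[14]='9', prepend. Next row=LF[14]=7
  step 9: row=7, L[7]='9', prepend. Next row=LF[7]=4
  step 10: row=4, L[4]='7', prepend. Next row=LF[4]=1
  step 11: row=1, L[1]='x', prepend. Next row=LF[1]=8
  step 12: row=8, L[8]='y', prepend. Next row=LF[8]=12
  step 13: row=12, L[12]='9', prepend. Next row=LF[12]=6
  step 14: row=6, L[6]='8', prepend. Next row=LF[6]=3
  step 15: row=3, L[3]='x', prepend. Next row=LF[3]=9
Reversed output: x89yx799zy9xz8$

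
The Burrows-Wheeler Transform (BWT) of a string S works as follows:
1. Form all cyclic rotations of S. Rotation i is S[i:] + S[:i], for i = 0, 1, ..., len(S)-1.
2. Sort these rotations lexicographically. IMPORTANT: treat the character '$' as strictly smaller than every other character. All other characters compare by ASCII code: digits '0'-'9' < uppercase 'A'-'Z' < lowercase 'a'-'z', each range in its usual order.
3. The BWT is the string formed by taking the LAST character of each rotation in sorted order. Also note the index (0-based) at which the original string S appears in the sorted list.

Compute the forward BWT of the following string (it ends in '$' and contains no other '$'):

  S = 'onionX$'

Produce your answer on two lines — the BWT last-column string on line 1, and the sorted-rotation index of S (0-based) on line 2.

Answer: Xnnooi$
6

Derivation:
All 7 rotations (rotation i = S[i:]+S[:i]):
  rot[0] = onionX$
  rot[1] = nionX$o
  rot[2] = ionX$on
  rot[3] = onX$oni
  rot[4] = nX$onio
  rot[5] = X$onion
  rot[6] = $onionX
Sorted (with $ < everything):
  sorted[0] = $onionX  (last char: 'X')
  sorted[1] = X$onion  (last char: 'n')
  sorted[2] = ionX$on  (last char: 'n')
  sorted[3] = nX$onio  (last char: 'o')
  sorted[4] = nionX$o  (last char: 'o')
  sorted[5] = onX$oni  (last char: 'i')
  sorted[6] = onionX$  (last char: '$')
Last column: Xnnooi$
Original string S is at sorted index 6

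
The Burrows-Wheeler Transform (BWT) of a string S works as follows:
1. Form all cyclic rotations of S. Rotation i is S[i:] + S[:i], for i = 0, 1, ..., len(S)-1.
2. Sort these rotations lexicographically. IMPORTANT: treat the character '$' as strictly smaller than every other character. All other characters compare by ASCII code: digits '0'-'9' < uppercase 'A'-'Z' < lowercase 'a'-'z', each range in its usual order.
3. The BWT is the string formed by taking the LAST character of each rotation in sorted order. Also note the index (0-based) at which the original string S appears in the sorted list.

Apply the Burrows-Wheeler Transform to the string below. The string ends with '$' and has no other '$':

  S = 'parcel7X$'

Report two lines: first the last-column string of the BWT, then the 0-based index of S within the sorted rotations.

Answer: Xl7prce$a
7

Derivation:
All 9 rotations (rotation i = S[i:]+S[:i]):
  rot[0] = parcel7X$
  rot[1] = arcel7X$p
  rot[2] = rcel7X$pa
  rot[3] = cel7X$par
  rot[4] = el7X$parc
  rot[5] = l7X$parce
  rot[6] = 7X$parcel
  rot[7] = X$parcel7
  rot[8] = $parcel7X
Sorted (with $ < everything):
  sorted[0] = $parcel7X  (last char: 'X')
  sorted[1] = 7X$parcel  (last char: 'l')
  sorted[2] = X$parcel7  (last char: '7')
  sorted[3] = arcel7X$p  (last char: 'p')
  sorted[4] = cel7X$par  (last char: 'r')
  sorted[5] = el7X$parc  (last char: 'c')
  sorted[6] = l7X$parce  (last char: 'e')
  sorted[7] = parcel7X$  (last char: '$')
  sorted[8] = rcel7X$pa  (last char: 'a')
Last column: Xl7prce$a
Original string S is at sorted index 7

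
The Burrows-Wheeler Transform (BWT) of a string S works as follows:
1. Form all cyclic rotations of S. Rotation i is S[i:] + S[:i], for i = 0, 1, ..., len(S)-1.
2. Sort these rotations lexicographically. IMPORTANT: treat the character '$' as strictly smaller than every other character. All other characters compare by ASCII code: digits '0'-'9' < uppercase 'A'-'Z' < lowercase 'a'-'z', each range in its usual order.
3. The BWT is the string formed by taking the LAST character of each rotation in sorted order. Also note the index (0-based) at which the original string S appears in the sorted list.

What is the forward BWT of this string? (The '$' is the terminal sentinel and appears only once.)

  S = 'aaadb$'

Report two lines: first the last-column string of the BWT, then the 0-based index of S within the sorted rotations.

All 6 rotations (rotation i = S[i:]+S[:i]):
  rot[0] = aaadb$
  rot[1] = aadb$a
  rot[2] = adb$aa
  rot[3] = db$aaa
  rot[4] = b$aaad
  rot[5] = $aaadb
Sorted (with $ < everything):
  sorted[0] = $aaadb  (last char: 'b')
  sorted[1] = aaadb$  (last char: '$')
  sorted[2] = aadb$a  (last char: 'a')
  sorted[3] = adb$aa  (last char: 'a')
  sorted[4] = b$aaad  (last char: 'd')
  sorted[5] = db$aaa  (last char: 'a')
Last column: b$aada
Original string S is at sorted index 1

Answer: b$aada
1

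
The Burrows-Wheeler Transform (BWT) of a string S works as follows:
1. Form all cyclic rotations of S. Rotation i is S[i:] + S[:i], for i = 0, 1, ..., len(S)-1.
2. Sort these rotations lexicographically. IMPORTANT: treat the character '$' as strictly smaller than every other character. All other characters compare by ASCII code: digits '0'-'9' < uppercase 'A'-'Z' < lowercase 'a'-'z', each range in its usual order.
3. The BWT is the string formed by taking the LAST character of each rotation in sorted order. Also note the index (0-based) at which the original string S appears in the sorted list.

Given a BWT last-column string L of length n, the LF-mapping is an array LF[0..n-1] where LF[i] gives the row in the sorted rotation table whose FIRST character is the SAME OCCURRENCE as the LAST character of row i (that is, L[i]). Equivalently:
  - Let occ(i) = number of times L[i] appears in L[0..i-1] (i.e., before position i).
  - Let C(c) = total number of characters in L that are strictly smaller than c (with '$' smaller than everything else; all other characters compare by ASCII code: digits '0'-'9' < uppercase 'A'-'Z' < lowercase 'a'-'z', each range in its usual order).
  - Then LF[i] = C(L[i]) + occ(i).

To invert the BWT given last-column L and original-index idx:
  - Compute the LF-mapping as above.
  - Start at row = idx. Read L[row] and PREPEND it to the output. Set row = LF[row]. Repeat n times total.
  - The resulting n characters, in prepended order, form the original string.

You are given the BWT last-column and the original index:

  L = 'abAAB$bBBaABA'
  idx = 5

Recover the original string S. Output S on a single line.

Answer: BAbBBBbAAAaa$

Derivation:
LF mapping: 9 11 1 2 5 0 12 6 7 10 3 8 4
Walk LF starting at row 5, prepending L[row]:
  step 1: row=5, L[5]='$', prepend. Next row=LF[5]=0
  step 2: row=0, L[0]='a', prepend. Next row=LF[0]=9
  step 3: row=9, L[9]='a', prepend. Next row=LF[9]=10
  step 4: row=10, L[10]='A', prepend. Next row=LF[10]=3
  step 5: row=3, L[3]='A', prepend. Next row=LF[3]=2
  step 6: row=2, L[2]='A', prepend. Next row=LF[2]=1
  step 7: row=1, L[1]='b', prepend. Next row=LF[1]=11
  step 8: row=11, L[11]='B', prepend. Next row=LF[11]=8
  step 9: row=8, L[8]='B', prepend. Next row=LF[8]=7
  step 10: row=7, L[7]='B', prepend. Next row=LF[7]=6
  step 11: row=6, L[6]='b', prepend. Next row=LF[6]=12
  step 12: row=12, L[12]='A', prepend. Next row=LF[12]=4
  step 13: row=4, L[4]='B', prepend. Next row=LF[4]=5
Reversed output: BAbBBBbAAAaa$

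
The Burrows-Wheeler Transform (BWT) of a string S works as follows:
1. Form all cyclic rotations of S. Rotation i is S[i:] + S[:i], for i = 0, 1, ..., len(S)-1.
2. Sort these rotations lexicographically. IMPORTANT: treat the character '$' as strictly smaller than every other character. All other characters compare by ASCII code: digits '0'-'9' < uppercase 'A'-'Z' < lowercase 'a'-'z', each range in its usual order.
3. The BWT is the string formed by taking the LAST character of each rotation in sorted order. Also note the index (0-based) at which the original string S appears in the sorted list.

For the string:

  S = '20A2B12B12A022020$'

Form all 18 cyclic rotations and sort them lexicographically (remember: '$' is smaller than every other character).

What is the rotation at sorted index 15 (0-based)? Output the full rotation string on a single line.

Answer: A2B12B12A022020$20

Derivation:
All 18 rotations (rotation i = S[i:]+S[:i]):
  rot[0] = 20A2B12B12A022020$
  rot[1] = 0A2B12B12A022020$2
  rot[2] = A2B12B12A022020$20
  rot[3] = 2B12B12A022020$20A
  rot[4] = B12B12A022020$20A2
  rot[5] = 12B12A022020$20A2B
  rot[6] = 2B12A022020$20A2B1
  rot[7] = B12A022020$20A2B12
  rot[8] = 12A022020$20A2B12B
  rot[9] = 2A022020$20A2B12B1
  rot[10] = A022020$20A2B12B12
  rot[11] = 022020$20A2B12B12A
  rot[12] = 22020$20A2B12B12A0
  rot[13] = 2020$20A2B12B12A02
  rot[14] = 020$20A2B12B12A022
  rot[15] = 20$20A2B12B12A0220
  rot[16] = 0$20A2B12B12A02202
  rot[17] = $20A2B12B12A022020
Sorted (with $ < everything):
  sorted[0] = $20A2B12B12A022020
  sorted[1] = 0$20A2B12B12A02202
  sorted[2] = 020$20A2B12B12A022
  sorted[3] = 022020$20A2B12B12A
  sorted[4] = 0A2B12B12A022020$2
  sorted[5] = 12A022020$20A2B12B
  sorted[6] = 12B12A022020$20A2B
  sorted[7] = 20$20A2B12B12A0220
  sorted[8] = 2020$20A2B12B12A02
  sorted[9] = 20A2B12B12A022020$
  sorted[10] = 22020$20A2B12B12A0
  sorted[11] = 2A022020$20A2B12B1
  sorted[12] = 2B12A022020$20A2B1
  sorted[13] = 2B12B12A022020$20A
  sorted[14] = A022020$20A2B12B12
  sorted[15] = A2B12B12A022020$20
  sorted[16] = B12A022020$20A2B12
  sorted[17] = B12B12A022020$20A2
sorted[15] = A2B12B12A022020$20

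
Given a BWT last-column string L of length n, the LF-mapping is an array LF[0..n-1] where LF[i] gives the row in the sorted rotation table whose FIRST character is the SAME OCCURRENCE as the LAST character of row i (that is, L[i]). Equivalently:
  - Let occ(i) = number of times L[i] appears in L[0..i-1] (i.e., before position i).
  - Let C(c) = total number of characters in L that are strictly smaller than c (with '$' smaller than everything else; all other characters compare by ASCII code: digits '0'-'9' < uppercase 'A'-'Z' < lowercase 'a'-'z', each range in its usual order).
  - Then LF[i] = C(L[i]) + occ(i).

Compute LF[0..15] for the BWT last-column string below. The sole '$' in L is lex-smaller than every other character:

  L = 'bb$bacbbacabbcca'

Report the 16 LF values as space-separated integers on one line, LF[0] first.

Answer: 5 6 0 7 1 12 8 9 2 13 3 10 11 14 15 4

Derivation:
Char counts: '$':1, 'a':4, 'b':7, 'c':4
C (first-col start): C('$')=0, C('a')=1, C('b')=5, C('c')=12
L[0]='b': occ=0, LF[0]=C('b')+0=5+0=5
L[1]='b': occ=1, LF[1]=C('b')+1=5+1=6
L[2]='$': occ=0, LF[2]=C('$')+0=0+0=0
L[3]='b': occ=2, LF[3]=C('b')+2=5+2=7
L[4]='a': occ=0, LF[4]=C('a')+0=1+0=1
L[5]='c': occ=0, LF[5]=C('c')+0=12+0=12
L[6]='b': occ=3, LF[6]=C('b')+3=5+3=8
L[7]='b': occ=4, LF[7]=C('b')+4=5+4=9
L[8]='a': occ=1, LF[8]=C('a')+1=1+1=2
L[9]='c': occ=1, LF[9]=C('c')+1=12+1=13
L[10]='a': occ=2, LF[10]=C('a')+2=1+2=3
L[11]='b': occ=5, LF[11]=C('b')+5=5+5=10
L[12]='b': occ=6, LF[12]=C('b')+6=5+6=11
L[13]='c': occ=2, LF[13]=C('c')+2=12+2=14
L[14]='c': occ=3, LF[14]=C('c')+3=12+3=15
L[15]='a': occ=3, LF[15]=C('a')+3=1+3=4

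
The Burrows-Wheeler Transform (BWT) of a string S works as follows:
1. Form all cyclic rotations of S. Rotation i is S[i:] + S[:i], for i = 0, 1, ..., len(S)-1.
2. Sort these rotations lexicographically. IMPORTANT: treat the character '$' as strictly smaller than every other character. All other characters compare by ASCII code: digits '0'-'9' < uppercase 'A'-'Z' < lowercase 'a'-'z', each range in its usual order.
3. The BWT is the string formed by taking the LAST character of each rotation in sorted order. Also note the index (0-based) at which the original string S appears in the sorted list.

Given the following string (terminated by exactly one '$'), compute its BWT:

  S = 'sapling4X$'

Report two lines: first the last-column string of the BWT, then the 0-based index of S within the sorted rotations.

Answer: Xg4snlpia$
9

Derivation:
All 10 rotations (rotation i = S[i:]+S[:i]):
  rot[0] = sapling4X$
  rot[1] = apling4X$s
  rot[2] = pling4X$sa
  rot[3] = ling4X$sap
  rot[4] = ing4X$sapl
  rot[5] = ng4X$sapli
  rot[6] = g4X$saplin
  rot[7] = 4X$sapling
  rot[8] = X$sapling4
  rot[9] = $sapling4X
Sorted (with $ < everything):
  sorted[0] = $sapling4X  (last char: 'X')
  sorted[1] = 4X$sapling  (last char: 'g')
  sorted[2] = X$sapling4  (last char: '4')
  sorted[3] = apling4X$s  (last char: 's')
  sorted[4] = g4X$saplin  (last char: 'n')
  sorted[5] = ing4X$sapl  (last char: 'l')
  sorted[6] = ling4X$sap  (last char: 'p')
  sorted[7] = ng4X$sapli  (last char: 'i')
  sorted[8] = pling4X$sa  (last char: 'a')
  sorted[9] = sapling4X$  (last char: '$')
Last column: Xg4snlpia$
Original string S is at sorted index 9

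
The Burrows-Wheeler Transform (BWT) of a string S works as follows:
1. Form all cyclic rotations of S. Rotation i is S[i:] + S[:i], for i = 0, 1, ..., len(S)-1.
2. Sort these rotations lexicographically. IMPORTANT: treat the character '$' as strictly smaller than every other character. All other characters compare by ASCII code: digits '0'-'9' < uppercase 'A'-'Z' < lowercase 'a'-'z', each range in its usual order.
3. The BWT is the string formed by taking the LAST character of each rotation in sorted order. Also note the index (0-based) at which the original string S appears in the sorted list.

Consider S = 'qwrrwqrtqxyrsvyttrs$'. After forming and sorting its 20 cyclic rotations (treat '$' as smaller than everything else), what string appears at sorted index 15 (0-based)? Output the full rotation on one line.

All 20 rotations (rotation i = S[i:]+S[:i]):
  rot[0] = qwrrwqrtqxyrsvyttrs$
  rot[1] = wrrwqrtqxyrsvyttrs$q
  rot[2] = rrwqrtqxyrsvyttrs$qw
  rot[3] = rwqrtqxyrsvyttrs$qwr
  rot[4] = wqrtqxyrsvyttrs$qwrr
  rot[5] = qrtqxyrsvyttrs$qwrrw
  rot[6] = rtqxyrsvyttrs$qwrrwq
  rot[7] = tqxyrsvyttrs$qwrrwqr
  rot[8] = qxyrsvyttrs$qwrrwqrt
  rot[9] = xyrsvyttrs$qwrrwqrtq
  rot[10] = yrsvyttrs$qwrrwqrtqx
  rot[11] = rsvyttrs$qwrrwqrtqxy
  rot[12] = svyttrs$qwrrwqrtqxyr
  rot[13] = vyttrs$qwrrwqrtqxyrs
  rot[14] = yttrs$qwrrwqrtqxyrsv
  rot[15] = ttrs$qwrrwqrtqxyrsvy
  rot[16] = trs$qwrrwqrtqxyrsvyt
  rot[17] = rs$qwrrwqrtqxyrsvytt
  rot[18] = s$qwrrwqrtqxyrsvyttr
  rot[19] = $qwrrwqrtqxyrsvyttrs
Sorted (with $ < everything):
  sorted[0] = $qwrrwqrtqxyrsvyttrs
  sorted[1] = qrtqxyrsvyttrs$qwrrw
  sorted[2] = qwrrwqrtqxyrsvyttrs$
  sorted[3] = qxyrsvyttrs$qwrrwqrt
  sorted[4] = rrwqrtqxyrsvyttrs$qw
  sorted[5] = rs$qwrrwqrtqxyrsvytt
  sorted[6] = rsvyttrs$qwrrwqrtqxy
  sorted[7] = rtqxyrsvyttrs$qwrrwq
  sorted[8] = rwqrtqxyrsvyttrs$qwr
  sorted[9] = s$qwrrwqrtqxyrsvyttr
  sorted[10] = svyttrs$qwrrwqrtqxyr
  sorted[11] = tqxyrsvyttrs$qwrrwqr
  sorted[12] = trs$qwrrwqrtqxyrsvyt
  sorted[13] = ttrs$qwrrwqrtqxyrsvy
  sorted[14] = vyttrs$qwrrwqrtqxyrs
  sorted[15] = wqrtqxyrsvyttrs$qwrr
  sorted[16] = wrrwqrtqxyrsvyttrs$q
  sorted[17] = xyrsvyttrs$qwrrwqrtq
  sorted[18] = yrsvyttrs$qwrrwqrtqx
  sorted[19] = yttrs$qwrrwqrtqxyrsv
sorted[15] = wqrtqxyrsvyttrs$qwrr

Answer: wqrtqxyrsvyttrs$qwrr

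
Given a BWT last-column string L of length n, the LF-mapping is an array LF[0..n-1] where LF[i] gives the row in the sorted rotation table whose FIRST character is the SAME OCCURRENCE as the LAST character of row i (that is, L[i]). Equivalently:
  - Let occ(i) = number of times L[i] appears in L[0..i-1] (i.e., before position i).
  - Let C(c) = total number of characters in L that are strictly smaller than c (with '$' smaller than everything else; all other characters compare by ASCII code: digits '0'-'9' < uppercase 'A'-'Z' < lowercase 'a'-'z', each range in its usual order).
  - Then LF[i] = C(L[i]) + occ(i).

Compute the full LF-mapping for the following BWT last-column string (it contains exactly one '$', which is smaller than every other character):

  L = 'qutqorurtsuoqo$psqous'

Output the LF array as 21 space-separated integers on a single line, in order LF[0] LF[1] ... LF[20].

Char counts: '$':1, 'o':4, 'p':1, 'q':4, 'r':2, 's':3, 't':2, 'u':4
C (first-col start): C('$')=0, C('o')=1, C('p')=5, C('q')=6, C('r')=10, C('s')=12, C('t')=15, C('u')=17
L[0]='q': occ=0, LF[0]=C('q')+0=6+0=6
L[1]='u': occ=0, LF[1]=C('u')+0=17+0=17
L[2]='t': occ=0, LF[2]=C('t')+0=15+0=15
L[3]='q': occ=1, LF[3]=C('q')+1=6+1=7
L[4]='o': occ=0, LF[4]=C('o')+0=1+0=1
L[5]='r': occ=0, LF[5]=C('r')+0=10+0=10
L[6]='u': occ=1, LF[6]=C('u')+1=17+1=18
L[7]='r': occ=1, LF[7]=C('r')+1=10+1=11
L[8]='t': occ=1, LF[8]=C('t')+1=15+1=16
L[9]='s': occ=0, LF[9]=C('s')+0=12+0=12
L[10]='u': occ=2, LF[10]=C('u')+2=17+2=19
L[11]='o': occ=1, LF[11]=C('o')+1=1+1=2
L[12]='q': occ=2, LF[12]=C('q')+2=6+2=8
L[13]='o': occ=2, LF[13]=C('o')+2=1+2=3
L[14]='$': occ=0, LF[14]=C('$')+0=0+0=0
L[15]='p': occ=0, LF[15]=C('p')+0=5+0=5
L[16]='s': occ=1, LF[16]=C('s')+1=12+1=13
L[17]='q': occ=3, LF[17]=C('q')+3=6+3=9
L[18]='o': occ=3, LF[18]=C('o')+3=1+3=4
L[19]='u': occ=3, LF[19]=C('u')+3=17+3=20
L[20]='s': occ=2, LF[20]=C('s')+2=12+2=14

Answer: 6 17 15 7 1 10 18 11 16 12 19 2 8 3 0 5 13 9 4 20 14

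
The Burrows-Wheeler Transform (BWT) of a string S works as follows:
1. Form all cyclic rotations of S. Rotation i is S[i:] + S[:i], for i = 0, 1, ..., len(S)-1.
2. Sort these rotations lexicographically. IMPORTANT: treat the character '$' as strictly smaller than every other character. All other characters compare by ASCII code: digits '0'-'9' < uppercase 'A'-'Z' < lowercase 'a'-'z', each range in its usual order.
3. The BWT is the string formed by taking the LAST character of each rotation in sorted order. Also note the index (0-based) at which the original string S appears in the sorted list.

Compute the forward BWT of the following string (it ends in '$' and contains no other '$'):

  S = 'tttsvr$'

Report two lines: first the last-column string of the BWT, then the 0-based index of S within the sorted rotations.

Answer: rvttt$s
5

Derivation:
All 7 rotations (rotation i = S[i:]+S[:i]):
  rot[0] = tttsvr$
  rot[1] = ttsvr$t
  rot[2] = tsvr$tt
  rot[3] = svr$ttt
  rot[4] = vr$ttts
  rot[5] = r$tttsv
  rot[6] = $tttsvr
Sorted (with $ < everything):
  sorted[0] = $tttsvr  (last char: 'r')
  sorted[1] = r$tttsv  (last char: 'v')
  sorted[2] = svr$ttt  (last char: 't')
  sorted[3] = tsvr$tt  (last char: 't')
  sorted[4] = ttsvr$t  (last char: 't')
  sorted[5] = tttsvr$  (last char: '$')
  sorted[6] = vr$ttts  (last char: 's')
Last column: rvttt$s
Original string S is at sorted index 5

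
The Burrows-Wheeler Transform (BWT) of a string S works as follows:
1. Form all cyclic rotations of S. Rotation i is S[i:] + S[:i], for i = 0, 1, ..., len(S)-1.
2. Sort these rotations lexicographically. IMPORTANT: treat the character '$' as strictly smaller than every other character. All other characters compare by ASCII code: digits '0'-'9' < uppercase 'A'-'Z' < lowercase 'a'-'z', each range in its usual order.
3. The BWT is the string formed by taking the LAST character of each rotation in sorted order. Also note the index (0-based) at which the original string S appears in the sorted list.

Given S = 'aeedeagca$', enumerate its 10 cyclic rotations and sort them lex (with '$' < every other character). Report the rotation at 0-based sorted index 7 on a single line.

All 10 rotations (rotation i = S[i:]+S[:i]):
  rot[0] = aeedeagca$
  rot[1] = eedeagca$a
  rot[2] = edeagca$ae
  rot[3] = deagca$aee
  rot[4] = eagca$aeed
  rot[5] = agca$aeede
  rot[6] = gca$aeedea
  rot[7] = ca$aeedeag
  rot[8] = a$aeedeagc
  rot[9] = $aeedeagca
Sorted (with $ < everything):
  sorted[0] = $aeedeagca
  sorted[1] = a$aeedeagc
  sorted[2] = aeedeagca$
  sorted[3] = agca$aeede
  sorted[4] = ca$aeedeag
  sorted[5] = deagca$aee
  sorted[6] = eagca$aeed
  sorted[7] = edeagca$ae
  sorted[8] = eedeagca$a
  sorted[9] = gca$aeedea
sorted[7] = edeagca$ae

Answer: edeagca$ae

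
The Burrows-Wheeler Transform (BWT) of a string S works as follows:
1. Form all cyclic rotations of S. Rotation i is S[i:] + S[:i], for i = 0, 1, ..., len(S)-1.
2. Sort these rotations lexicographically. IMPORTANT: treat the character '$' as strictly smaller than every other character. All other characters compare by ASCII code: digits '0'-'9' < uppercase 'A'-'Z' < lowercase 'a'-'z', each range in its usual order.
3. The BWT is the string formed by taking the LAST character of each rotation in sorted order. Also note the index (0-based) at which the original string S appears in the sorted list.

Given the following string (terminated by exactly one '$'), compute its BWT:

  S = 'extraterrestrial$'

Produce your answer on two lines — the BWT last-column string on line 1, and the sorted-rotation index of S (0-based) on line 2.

All 17 rotations (rotation i = S[i:]+S[:i]):
  rot[0] = extraterrestrial$
  rot[1] = xtraterrestrial$e
  rot[2] = traterrestrial$ex
  rot[3] = raterrestrial$ext
  rot[4] = aterrestrial$extr
  rot[5] = terrestrial$extra
  rot[6] = errestrial$extrat
  rot[7] = rrestrial$extrate
  rot[8] = restrial$extrater
  rot[9] = estrial$extraterr
  rot[10] = strial$extraterre
  rot[11] = trial$extraterres
  rot[12] = rial$extraterrest
  rot[13] = ial$extraterrestr
  rot[14] = al$extraterrestri
  rot[15] = l$extraterrestria
  rot[16] = $extraterrestrial
Sorted (with $ < everything):
  sorted[0] = $extraterrestrial  (last char: 'l')
  sorted[1] = al$extraterrestri  (last char: 'i')
  sorted[2] = aterrestrial$extr  (last char: 'r')
  sorted[3] = errestrial$extrat  (last char: 't')
  sorted[4] = estrial$extraterr  (last char: 'r')
  sorted[5] = extraterrestrial$  (last char: '$')
  sorted[6] = ial$extraterrestr  (last char: 'r')
  sorted[7] = l$extraterrestria  (last char: 'a')
  sorted[8] = raterrestrial$ext  (last char: 't')
  sorted[9] = restrial$extrater  (last char: 'r')
  sorted[10] = rial$extraterrest  (last char: 't')
  sorted[11] = rrestrial$extrate  (last char: 'e')
  sorted[12] = strial$extraterre  (last char: 'e')
  sorted[13] = terrestrial$extra  (last char: 'a')
  sorted[14] = traterrestrial$ex  (last char: 'x')
  sorted[15] = trial$extraterres  (last char: 's')
  sorted[16] = xtraterrestrial$e  (last char: 'e')
Last column: lirtr$ratrteeaxse
Original string S is at sorted index 5

Answer: lirtr$ratrteeaxse
5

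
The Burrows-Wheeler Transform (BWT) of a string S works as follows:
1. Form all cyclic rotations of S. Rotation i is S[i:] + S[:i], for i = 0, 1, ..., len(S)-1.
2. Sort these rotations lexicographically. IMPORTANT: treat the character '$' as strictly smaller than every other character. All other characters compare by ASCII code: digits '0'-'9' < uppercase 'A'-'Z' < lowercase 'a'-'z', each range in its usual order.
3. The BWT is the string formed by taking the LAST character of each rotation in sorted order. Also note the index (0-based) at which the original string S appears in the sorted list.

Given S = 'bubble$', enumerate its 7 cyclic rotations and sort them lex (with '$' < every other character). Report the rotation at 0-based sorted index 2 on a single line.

Answer: ble$bub

Derivation:
All 7 rotations (rotation i = S[i:]+S[:i]):
  rot[0] = bubble$
  rot[1] = ubble$b
  rot[2] = bble$bu
  rot[3] = ble$bub
  rot[4] = le$bubb
  rot[5] = e$bubbl
  rot[6] = $bubble
Sorted (with $ < everything):
  sorted[0] = $bubble
  sorted[1] = bble$bu
  sorted[2] = ble$bub
  sorted[3] = bubble$
  sorted[4] = e$bubbl
  sorted[5] = le$bubb
  sorted[6] = ubble$b
sorted[2] = ble$bub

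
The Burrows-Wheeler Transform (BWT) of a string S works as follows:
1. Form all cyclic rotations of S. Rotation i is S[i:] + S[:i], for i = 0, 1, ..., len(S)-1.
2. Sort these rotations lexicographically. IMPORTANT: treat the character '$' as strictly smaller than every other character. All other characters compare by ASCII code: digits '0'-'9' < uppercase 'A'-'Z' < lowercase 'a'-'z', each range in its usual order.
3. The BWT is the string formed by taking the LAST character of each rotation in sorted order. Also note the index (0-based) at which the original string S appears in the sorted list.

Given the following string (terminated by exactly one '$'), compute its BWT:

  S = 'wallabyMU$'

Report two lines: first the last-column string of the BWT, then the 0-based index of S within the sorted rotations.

All 10 rotations (rotation i = S[i:]+S[:i]):
  rot[0] = wallabyMU$
  rot[1] = allabyMU$w
  rot[2] = llabyMU$wa
  rot[3] = labyMU$wal
  rot[4] = abyMU$wall
  rot[5] = byMU$walla
  rot[6] = yMU$wallab
  rot[7] = MU$wallaby
  rot[8] = U$wallabyM
  rot[9] = $wallabyMU
Sorted (with $ < everything):
  sorted[0] = $wallabyMU  (last char: 'U')
  sorted[1] = MU$wallaby  (last char: 'y')
  sorted[2] = U$wallabyM  (last char: 'M')
  sorted[3] = abyMU$wall  (last char: 'l')
  sorted[4] = allabyMU$w  (last char: 'w')
  sorted[5] = byMU$walla  (last char: 'a')
  sorted[6] = labyMU$wal  (last char: 'l')
  sorted[7] = llabyMU$wa  (last char: 'a')
  sorted[8] = wallabyMU$  (last char: '$')
  sorted[9] = yMU$wallab  (last char: 'b')
Last column: UyMlwala$b
Original string S is at sorted index 8

Answer: UyMlwala$b
8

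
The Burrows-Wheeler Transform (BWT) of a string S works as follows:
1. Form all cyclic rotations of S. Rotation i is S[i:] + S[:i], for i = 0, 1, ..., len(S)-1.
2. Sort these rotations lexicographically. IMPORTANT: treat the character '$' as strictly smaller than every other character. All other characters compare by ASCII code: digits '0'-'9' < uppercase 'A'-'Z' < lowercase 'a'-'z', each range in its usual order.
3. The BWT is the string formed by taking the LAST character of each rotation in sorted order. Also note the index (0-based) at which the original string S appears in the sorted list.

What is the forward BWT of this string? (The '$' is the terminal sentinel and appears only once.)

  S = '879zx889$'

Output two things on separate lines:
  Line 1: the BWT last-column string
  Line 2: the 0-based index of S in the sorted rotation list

Answer: 98$x887z9
2

Derivation:
All 9 rotations (rotation i = S[i:]+S[:i]):
  rot[0] = 879zx889$
  rot[1] = 79zx889$8
  rot[2] = 9zx889$87
  rot[3] = zx889$879
  rot[4] = x889$879z
  rot[5] = 889$879zx
  rot[6] = 89$879zx8
  rot[7] = 9$879zx88
  rot[8] = $879zx889
Sorted (with $ < everything):
  sorted[0] = $879zx889  (last char: '9')
  sorted[1] = 79zx889$8  (last char: '8')
  sorted[2] = 879zx889$  (last char: '$')
  sorted[3] = 889$879zx  (last char: 'x')
  sorted[4] = 89$879zx8  (last char: '8')
  sorted[5] = 9$879zx88  (last char: '8')
  sorted[6] = 9zx889$87  (last char: '7')
  sorted[7] = x889$879z  (last char: 'z')
  sorted[8] = zx889$879  (last char: '9')
Last column: 98$x887z9
Original string S is at sorted index 2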